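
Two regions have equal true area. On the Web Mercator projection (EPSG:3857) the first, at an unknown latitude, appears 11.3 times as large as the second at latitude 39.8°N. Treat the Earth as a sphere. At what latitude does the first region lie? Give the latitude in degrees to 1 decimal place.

Mercator areal scale is sec²φ, so apparent-area ratio = sec²φ₁ / sec²φ₂ = cos²φ₂ / cos²φ₁.
cos²φ₂ / cos²φ₁ = 11.3  ⇒  cos φ₁ = cos 39.8° / √11.3 = 0.7683/3.362 = 0.2286.
φ₁ = arccos(0.2286) ≈ 76.8°.

76.8°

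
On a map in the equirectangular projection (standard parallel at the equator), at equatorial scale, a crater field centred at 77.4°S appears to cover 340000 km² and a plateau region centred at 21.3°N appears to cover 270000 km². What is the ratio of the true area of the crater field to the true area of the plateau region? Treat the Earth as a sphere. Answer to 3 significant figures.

On the plate carrée, areal scale = h·k = 1 × sec φ, so true area = apparent × cos φ.
True area of crater field: 340000 × cos(77.4°) = 340000 × 0.2181 = 74170 km².
True area of plateau region: 270000 × cos(21.3°) = 270000 × 0.9317 = 251600 km².
Ratio = 74170 / 251600 ≈ 0.295.

0.295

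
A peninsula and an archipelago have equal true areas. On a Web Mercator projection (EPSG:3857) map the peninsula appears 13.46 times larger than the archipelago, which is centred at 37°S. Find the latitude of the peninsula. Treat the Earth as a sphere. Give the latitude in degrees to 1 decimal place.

On Mercator, (apparent₁)/(apparent₂) = sec²φ₁ / sec²φ₂ when true areas are equal.
cos²φ₂ / cos²φ₁ = 13.46  ⇒  cos φ₁ = cos 37° / √13.46 = 0.7986/3.669 = 0.2177.
φ₁ = arccos(0.2177) ≈ 77.4°.

77.4°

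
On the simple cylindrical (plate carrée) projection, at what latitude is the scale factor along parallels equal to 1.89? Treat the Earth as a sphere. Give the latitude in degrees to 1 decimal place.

58.1°

Plate carrée: h = 1, k = sec φ along parallels.
sec φ = 1.89  ⇒  cos φ = 0.5291  ⇒  φ ≈ 58.1°.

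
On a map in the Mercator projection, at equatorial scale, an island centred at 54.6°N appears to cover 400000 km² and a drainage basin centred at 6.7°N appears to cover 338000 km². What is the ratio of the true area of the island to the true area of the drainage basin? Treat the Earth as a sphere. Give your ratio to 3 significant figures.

0.403

On Mercator the areal scale is sec²φ, so true area = apparent × cos²φ.
True area of island: 400000 × cos²(54.6°) = 400000 × 0.3356 = 134200 km².
True area of drainage basin: 338000 × cos²(6.7°) = 338000 × 0.9864 = 333400 km².
Ratio = 134200 / 333400 ≈ 0.403.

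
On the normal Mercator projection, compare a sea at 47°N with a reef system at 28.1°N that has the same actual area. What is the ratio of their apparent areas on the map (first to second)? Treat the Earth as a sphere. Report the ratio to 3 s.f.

1.67

On Mercator, area is exaggerated by sec²φ = 1/cos²φ.
At 47°: sec²(47°) = 1/0.6820² = 2.150.
At 28.1°: sec²(28.1°) = 1/0.8821² = 1.285.
Ratio = 2.150/1.285 = cos²(28.1°)/cos²(47°) ≈ 1.67.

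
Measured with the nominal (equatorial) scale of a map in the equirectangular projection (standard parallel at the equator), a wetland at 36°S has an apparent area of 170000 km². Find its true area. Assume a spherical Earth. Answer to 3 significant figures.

Plate carrée maps x = Rλ, y = Rφ. The meridian scale is h = 1 and the parallel scale is k = 1/cos φ = sec φ.
Areal scale = h·k = 1 × sec φ; at 36°, h = 1.000, k = 1.236, so h·k = 1.236.
True area = apparent / (areal scale) = 170000 / 1.236 ≈ 138000 km².

138000 km²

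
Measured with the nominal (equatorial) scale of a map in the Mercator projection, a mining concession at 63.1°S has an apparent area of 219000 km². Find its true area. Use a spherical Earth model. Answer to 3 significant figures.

For Mercator, h = k = sec φ (a conformal cylindrical projection has a single point scale, 1/cos φ).
Areal scale = k² = sec²φ = 1/cos²(63.1°) = 1/0.4524² = 4.885.
True area = apparent / (areal scale) = 219000 / 4.885 ≈ 44800 km².

44800 km²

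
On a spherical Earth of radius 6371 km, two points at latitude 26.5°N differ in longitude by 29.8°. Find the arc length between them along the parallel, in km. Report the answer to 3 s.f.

Arc length along a parallel = R cos φ · Δλ (with Δλ in radians).
= 6371 × cos 26.5° × (29.8° × π/180) = 6371 × 0.8949 × 0.5201 ≈ 2970 km.

2970 km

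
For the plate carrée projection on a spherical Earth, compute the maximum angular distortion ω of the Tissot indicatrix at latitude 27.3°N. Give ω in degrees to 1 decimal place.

6.8°

In the plate carrée (x = Rλ, y = Rφ), meridians are true-scale (h = 1) and parallels are stretched by k = sec φ.
At 27.3°: h = 1.000, k = 1.125; principal scales a = 1.125, b = 1.000.
sin(ω/2) = (a − b)/(a + b) = 0.1253/2.125 = 0.05898, so ω = 2 arcsin(0.05898) ≈ 6.8°.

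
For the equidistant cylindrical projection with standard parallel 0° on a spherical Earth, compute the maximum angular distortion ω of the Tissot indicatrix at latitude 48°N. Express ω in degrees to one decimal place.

Plate carrée maps x = Rλ, y = Rφ. The meridian scale is h = 1 and the parallel scale is k = 1/cos φ = sec φ.
At 48°: h = 1.000, k = 1.494; principal scales a = 1.494, b = 1.000.
sin(ω/2) = (a − b)/(a + b) = 0.4945/2.494 = 0.1982, so ω = 2 arcsin(0.1982) ≈ 22.9°.

22.9°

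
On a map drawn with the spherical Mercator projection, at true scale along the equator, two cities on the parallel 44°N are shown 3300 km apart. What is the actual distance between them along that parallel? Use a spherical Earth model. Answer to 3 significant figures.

The Mercator projection is conformal; its linear scale factor is the same in every direction and equals sec φ = 1/cos φ.
Along the parallel at 44°, map distances are exaggerated by k = sec 44° = 1.390.
True distance = 3300 / 1.390 = 3300 × cos 44° ≈ 2370 km.

2370 km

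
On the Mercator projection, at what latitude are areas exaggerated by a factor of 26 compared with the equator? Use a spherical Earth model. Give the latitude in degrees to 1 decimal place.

Mercator areal scale is sec²φ.
sec²φ = 26  ⇒  cos²φ = 0.03846  ⇒  cos φ = 0.1961.
φ = arccos(0.1961) ≈ 78.7°.

78.7°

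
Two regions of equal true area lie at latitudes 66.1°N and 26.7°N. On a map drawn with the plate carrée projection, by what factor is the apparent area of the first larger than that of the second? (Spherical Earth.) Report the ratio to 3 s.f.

2.21

For the equirectangular projection with φ₀ = 0 (plate carrée), h = 1 along meridians and k = sec φ along parallels.
Areal scale at 66.1°: h·k = 1.000 × 2.468 = 2.468.
Areal scale at 26.7°: h·k = 1.000 × 1.119 = 1.119.
Ratio = 2.468/1.119 ≈ 2.21.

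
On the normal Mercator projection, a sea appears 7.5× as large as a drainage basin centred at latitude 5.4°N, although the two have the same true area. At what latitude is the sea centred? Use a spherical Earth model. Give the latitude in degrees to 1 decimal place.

For equal true areas on Mercator, apparent areas scale as sec²φ, so the ratio is cos²φ₂ / cos²φ₁.
cos²φ₂ / cos²φ₁ = 7.5  ⇒  cos φ₁ = cos 5.4° / √7.5 = 0.9956/2.739 = 0.3635.
φ₁ = arccos(0.3635) ≈ 68.7°.

68.7°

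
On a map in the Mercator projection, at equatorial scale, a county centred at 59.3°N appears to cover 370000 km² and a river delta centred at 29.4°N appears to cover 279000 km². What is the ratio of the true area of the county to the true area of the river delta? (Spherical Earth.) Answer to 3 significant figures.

0.455

On Mercator the areal scale is sec²φ, so true area = apparent × cos²φ.
True area of county: 370000 × cos²(59.3°) = 370000 × 0.2607 = 96440 km².
True area of river delta: 279000 × cos²(29.4°) = 279000 × 0.7590 = 211800 km².
Ratio = 96440 / 211800 ≈ 0.455.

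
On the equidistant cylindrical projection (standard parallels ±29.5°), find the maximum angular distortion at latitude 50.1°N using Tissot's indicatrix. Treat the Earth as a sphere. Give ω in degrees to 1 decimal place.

17.4°

The equidistant cylindrical projection with φ₀ = 29.5° has h = 1 (meridians true) and k = cos φ₀ / cos φ along parallels.
At 50.1°: h = 1.000, k = 1.357; principal scales a = 1.357, b = 1.000.
sin(ω/2) = (a − b)/(a + b) = 0.3569/2.357 = 0.1514, so ω = 2 arcsin(0.1514) ≈ 17.4°.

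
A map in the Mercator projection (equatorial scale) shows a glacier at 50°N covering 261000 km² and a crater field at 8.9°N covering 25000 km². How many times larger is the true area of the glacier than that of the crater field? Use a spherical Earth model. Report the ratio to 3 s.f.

Since Mercator area scale is 1/cos²φ, the true area equals the apparent area multiplied by cos²φ.
True area of glacier: 261000 × cos²(50°) = 261000 × 0.4132 = 107800 km².
True area of crater field: 25000 × cos²(8.9°) = 25000 × 0.9761 = 24400 km².
Ratio = 107800 / 24400 ≈ 4.42.

4.42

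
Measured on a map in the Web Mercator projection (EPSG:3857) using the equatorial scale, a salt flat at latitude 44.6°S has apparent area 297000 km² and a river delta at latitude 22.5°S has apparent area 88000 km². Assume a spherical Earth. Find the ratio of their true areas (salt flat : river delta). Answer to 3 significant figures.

Mercator's areal exaggeration is sec²φ; hence true area = (apparent area) · cos²φ.
True area of salt flat: 297000 × cos²(44.6°) = 297000 × 0.5070 = 150600 km².
True area of river delta: 88000 × cos²(22.5°) = 88000 × 0.8536 = 75110 km².
Ratio = 150600 / 75110 ≈ 2.00.

2.00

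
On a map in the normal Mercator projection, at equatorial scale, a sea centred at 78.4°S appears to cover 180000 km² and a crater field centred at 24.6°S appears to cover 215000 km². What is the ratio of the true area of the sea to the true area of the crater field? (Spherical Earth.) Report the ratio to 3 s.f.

0.0409

Mercator's areal exaggeration is sec²φ; hence true area = (apparent area) · cos²φ.
True area of sea: 180000 × cos²(78.4°) = 180000 × 0.04043 = 7278 km².
True area of crater field: 215000 × cos²(24.6°) = 215000 × 0.8267 = 177700 km².
Ratio = 7278 / 177700 ≈ 0.0409.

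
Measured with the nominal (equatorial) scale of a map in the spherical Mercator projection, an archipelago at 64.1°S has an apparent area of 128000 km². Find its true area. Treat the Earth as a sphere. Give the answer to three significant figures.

24400 km²

Mercator is conformal, so the point scale is isotropic: h = k = sec φ = 1/cos φ.
Areal scale = k² = sec²φ = 1/cos²(64.1°) = 1/0.4368² = 5.241.
True area = apparent / (areal scale) = 128000 / 5.241 ≈ 24400 km².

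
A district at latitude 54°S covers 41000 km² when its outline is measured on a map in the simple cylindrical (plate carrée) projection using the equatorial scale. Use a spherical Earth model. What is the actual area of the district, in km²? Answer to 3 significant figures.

For the equirectangular projection with φ₀ = 0 (plate carrée), h = 1 along meridians and k = sec φ along parallels.
Areal scale = h·k = 1 × sec φ; at 54°, h = 1.000, k = 1.701, so h·k = 1.701.
True area = apparent / (areal scale) = 41000 / 1.701 ≈ 24100 km².

24100 km²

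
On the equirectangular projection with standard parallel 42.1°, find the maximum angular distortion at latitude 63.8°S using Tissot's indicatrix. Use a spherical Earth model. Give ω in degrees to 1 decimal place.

29.4°

In the equirectangular projection with standard parallel φ₀ = 42.1° (x = Rλ cos φ₀, y = Rφ), meridians are true-scale (h = 1) and the parallel scale is k = cos φ₀ / cos φ.
At 63.8°: h = 1.000, k = 1.681; principal scales a = 1.681, b = 1.000.
sin(ω/2) = (a − b)/(a + b) = 0.6806/2.681 = 0.2539, so ω = 2 arcsin(0.2539) ≈ 29.4°.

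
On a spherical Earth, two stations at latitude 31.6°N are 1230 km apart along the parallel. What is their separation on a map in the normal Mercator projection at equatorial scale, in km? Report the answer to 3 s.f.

The Mercator projection is conformal; its linear scale factor is the same in every direction and equals sec φ = 1/cos φ.
Along the parallel, k = sec 31.6° = 1/0.8517 = 1.174.
Map distance = 1230 × 1.174 ≈ 1440 km.

1440 km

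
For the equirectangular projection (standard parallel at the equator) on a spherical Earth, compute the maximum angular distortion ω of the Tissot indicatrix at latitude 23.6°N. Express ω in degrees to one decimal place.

5.0°

Plate carrée maps x = Rλ, y = Rφ. The meridian scale is h = 1 and the parallel scale is k = 1/cos φ = sec φ.
At 23.6°: h = 1.000, k = 1.091; principal scales a = 1.091, b = 1.000.
sin(ω/2) = (a − b)/(a + b) = 0.09127/2.091 = 0.04364, so ω = 2 arcsin(0.04364) ≈ 5.0°.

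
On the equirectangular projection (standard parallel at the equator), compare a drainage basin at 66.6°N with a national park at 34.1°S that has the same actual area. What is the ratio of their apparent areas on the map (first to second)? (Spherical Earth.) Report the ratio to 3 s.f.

2.09

In the plate carrée (x = Rλ, y = Rφ), meridians are true-scale (h = 1) and parallels are stretched by k = sec φ.
Areal scale at 66.6°: h·k = 1.000 × 2.518 = 2.518.
Areal scale at 34.1°: h·k = 1.000 × 1.208 = 1.208.
Ratio = 2.518/1.208 ≈ 2.09.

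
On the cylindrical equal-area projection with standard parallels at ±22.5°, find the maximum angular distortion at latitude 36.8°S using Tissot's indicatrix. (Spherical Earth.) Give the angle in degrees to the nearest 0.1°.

A cylindrical equal-area projection with standard parallel φ₀ has meridian scale h = cos φ / cos φ₀ and parallel scale k = cos φ₀ / cos φ (so areas are preserved, h·k = 1).
At 36.8°: h = 0.8667, k = 1.154; principal scales a = 1.154, b = 0.8667.
sin(ω/2) = (a − b)/(a + b) = 0.2871/2.020 = 0.1421, so ω = 2 arcsin(0.1421) ≈ 16.3°.

16.3°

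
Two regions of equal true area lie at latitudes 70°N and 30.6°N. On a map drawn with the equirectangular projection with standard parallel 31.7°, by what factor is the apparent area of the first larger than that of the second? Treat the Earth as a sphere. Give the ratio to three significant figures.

2.52

With standard parallel φ₀ = 31.7°, the equirectangular projection gives x = Rλ cos φ₀, y = Rφ, so h = 1 and k = cos 31.7° / cos φ.
Areal scale at 70°: h·k = 1.000 × 2.488 = 2.488.
Areal scale at 30.6°: h·k = 1.000 × 0.9885 = 0.9885.
Ratio = 2.488/0.9885 ≈ 2.52.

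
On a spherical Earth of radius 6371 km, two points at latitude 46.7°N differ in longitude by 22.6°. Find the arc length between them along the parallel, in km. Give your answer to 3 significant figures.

Arc length along a parallel = R cos φ · Δλ (with Δλ in radians).
= 6371 × cos 46.7° × (22.6° × π/180) = 6371 × 0.6858 × 0.3944 ≈ 1720 km.

1720 km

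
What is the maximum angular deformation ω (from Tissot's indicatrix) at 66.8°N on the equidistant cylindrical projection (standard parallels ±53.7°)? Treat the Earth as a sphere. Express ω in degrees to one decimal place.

The equidistant cylindrical projection with φ₀ = 53.7° has h = 1 (meridians true) and k = cos φ₀ / cos φ along parallels.
At 66.8°: h = 1.000, k = 1.503; principal scales a = 1.503, b = 1.000.
sin(ω/2) = (a − b)/(a + b) = 0.5028/2.503 = 0.2009, so ω = 2 arcsin(0.2009) ≈ 23.2°.

23.2°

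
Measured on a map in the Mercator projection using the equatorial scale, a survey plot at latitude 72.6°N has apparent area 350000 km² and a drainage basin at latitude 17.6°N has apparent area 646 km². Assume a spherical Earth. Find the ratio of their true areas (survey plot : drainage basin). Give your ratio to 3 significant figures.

53.3

Mercator's areal exaggeration is sec²φ; hence true area = (apparent area) · cos²φ.
True area of survey plot: 350000 × cos²(72.6°) = 350000 × 0.08943 = 31300 km².
True area of drainage basin: 646 × cos²(17.6°) = 646 × 0.9086 = 586.9 km².
Ratio = 31300 / 586.9 ≈ 53.3.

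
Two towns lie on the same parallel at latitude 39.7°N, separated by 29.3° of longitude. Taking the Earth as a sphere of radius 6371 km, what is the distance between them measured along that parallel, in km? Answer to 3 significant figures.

Arc length along a parallel = R cos φ · Δλ (with Δλ in radians).
= 6371 × cos 39.7° × (29.3° × π/180) = 6371 × 0.7694 × 0.5114 ≈ 2510 km.

2510 km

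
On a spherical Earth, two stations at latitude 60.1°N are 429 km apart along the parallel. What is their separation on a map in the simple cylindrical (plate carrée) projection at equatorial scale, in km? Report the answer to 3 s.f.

In the plate carrée (x = Rλ, y = Rφ), meridians are true-scale (h = 1) and parallels are stretched by k = sec φ.
Along the parallel, k = sec 60.1° = 1/0.4985 = 2.006.
Map distance = 429 × 2.006 ≈ 861 km.

861 km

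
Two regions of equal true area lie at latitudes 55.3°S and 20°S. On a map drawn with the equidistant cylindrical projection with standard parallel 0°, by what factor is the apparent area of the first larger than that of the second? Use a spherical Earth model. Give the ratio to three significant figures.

1.65

Plate carrée maps x = Rλ, y = Rφ. The meridian scale is h = 1 and the parallel scale is k = 1/cos φ = sec φ.
Areal scale at 55.3°: h·k = 1.000 × 1.757 = 1.757.
Areal scale at 20°: h·k = 1.000 × 1.064 = 1.064.
Ratio = 1.757/1.064 ≈ 1.65.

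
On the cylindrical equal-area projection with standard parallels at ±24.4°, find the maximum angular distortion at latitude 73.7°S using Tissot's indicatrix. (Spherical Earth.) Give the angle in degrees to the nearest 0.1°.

111.5°

For cylindrical equal-area with standard parallel φ₀, h = cos φ / cos φ₀ and k = cos φ₀ / cos φ, so h·k = 1.
At 73.7°: h = 0.3082, k = 3.245; principal scales a = 3.245, b = 0.3082.
sin(ω/2) = (a − b)/(a + b) = 2.937/3.553 = 0.8265, so ω = 2 arcsin(0.8265) ≈ 111.5°.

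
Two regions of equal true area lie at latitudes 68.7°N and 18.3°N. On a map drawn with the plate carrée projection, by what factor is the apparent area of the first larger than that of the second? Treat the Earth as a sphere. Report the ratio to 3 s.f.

2.61

Plate carrée maps x = Rλ, y = Rφ. The meridian scale is h = 1 and the parallel scale is k = 1/cos φ = sec φ.
Areal scale at 68.7°: h·k = 1.000 × 2.753 = 2.753.
Areal scale at 18.3°: h·k = 1.000 × 1.053 = 1.053.
Ratio = 2.753/1.053 ≈ 2.61.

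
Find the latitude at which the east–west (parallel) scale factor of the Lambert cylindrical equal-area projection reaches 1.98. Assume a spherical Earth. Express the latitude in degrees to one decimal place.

The Lambert cylindrical equal-area projection is the cylindrical equal-area projection with its standard parallel at the equator (φ₀ = 0). A cylindrical equal-area projection with standard parallel φ₀ has meridian scale h = cos φ / cos φ₀ and parallel scale k = cos φ₀ / cos φ (so areas are preserved, h·k = 1).
k = cos φ₀ / cos φ = 1.98  ⇒  cos φ = cos 0° / 1.98 = 0.5051.
φ = arccos(0.5051) ≈ 59.7°.

59.7°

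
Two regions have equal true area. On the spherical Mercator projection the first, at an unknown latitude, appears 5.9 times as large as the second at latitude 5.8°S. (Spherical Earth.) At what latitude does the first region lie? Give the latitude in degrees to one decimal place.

65.8°

Mercator areal scale is sec²φ, so apparent-area ratio = sec²φ₁ / sec²φ₂ = cos²φ₂ / cos²φ₁.
cos²φ₂ / cos²φ₁ = 5.9  ⇒  cos φ₁ = cos 5.8° / √5.9 = 0.9949/2.429 = 0.4096.
φ₁ = arccos(0.4096) ≈ 65.8°.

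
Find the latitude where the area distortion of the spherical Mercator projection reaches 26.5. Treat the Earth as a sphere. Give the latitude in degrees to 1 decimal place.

Mercator areal scale is sec²φ.
sec²φ = 26.5  ⇒  cos²φ = 0.03774  ⇒  cos φ = 0.1943.
φ = arccos(0.1943) ≈ 78.8°.

78.8°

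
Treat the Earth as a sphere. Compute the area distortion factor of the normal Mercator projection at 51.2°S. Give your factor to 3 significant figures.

2.55

The Mercator projection is conformal; its linear scale factor is the same in every direction and equals sec φ = 1/cos φ.
Areal scale = k² = sec²φ = 1/cos²(51.2°) = 1/0.6266² = 2.547.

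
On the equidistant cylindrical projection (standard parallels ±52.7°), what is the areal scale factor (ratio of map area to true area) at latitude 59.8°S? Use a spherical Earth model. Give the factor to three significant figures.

In the equirectangular projection with standard parallel φ₀ = 52.7° (x = Rλ cos φ₀, y = Rφ), meridians are true-scale (h = 1) and the parallel scale is k = cos φ₀ / cos φ.
Areal scale = h·k = 1 × cos φ₀ / cos φ; at 59.8°, h = 1.000, k = 1.205, so h·k = 1.205.

1.20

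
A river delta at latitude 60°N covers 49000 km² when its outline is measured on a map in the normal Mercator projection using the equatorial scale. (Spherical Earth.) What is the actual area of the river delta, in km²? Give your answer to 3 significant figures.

12300 km²

For Mercator, h = k = sec φ (a conformal cylindrical projection has a single point scale, 1/cos φ).
Areal scale = k² = sec²φ = 1/cos²(60°) = 1/0.5000² = 4.000.
True area = apparent / (areal scale) = 49000 / 4.000 ≈ 12300 km².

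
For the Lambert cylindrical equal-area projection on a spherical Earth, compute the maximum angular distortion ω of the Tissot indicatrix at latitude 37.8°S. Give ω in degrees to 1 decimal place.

The Lambert cylindrical equal-area projection is the cylindrical equal-area projection with its standard parallel at the equator (φ₀ = 0). A cylindrical equal-area projection with standard parallel φ₀ has meridian scale h = cos φ / cos φ₀ and parallel scale k = cos φ₀ / cos φ (so areas are preserved, h·k = 1).
At 37.8°: h = 0.7902, k = 1.266; principal scales a = 1.266, b = 0.7902.
sin(ω/2) = (a − b)/(a + b) = 0.4754/2.056 = 0.2313, so ω = 2 arcsin(0.2313) ≈ 26.7°.

26.7°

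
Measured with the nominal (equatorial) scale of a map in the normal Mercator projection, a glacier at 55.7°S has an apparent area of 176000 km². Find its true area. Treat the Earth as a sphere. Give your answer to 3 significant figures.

The Mercator projection is conformal; its linear scale factor is the same in every direction and equals sec φ = 1/cos φ.
Areal scale = k² = sec²φ = 1/cos²(55.7°) = 1/0.5635² = 3.149.
True area = apparent / (areal scale) = 176000 / 3.149 ≈ 55900 km².

55900 km²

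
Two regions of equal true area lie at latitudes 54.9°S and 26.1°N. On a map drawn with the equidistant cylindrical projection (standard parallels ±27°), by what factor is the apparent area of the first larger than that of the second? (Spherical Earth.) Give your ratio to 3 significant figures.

The equidistant cylindrical projection with φ₀ = 27° has h = 1 (meridians true) and k = cos φ₀ / cos φ along parallels.
Areal scale at 54.9°: h·k = 1.000 × 1.550 = 1.550.
Areal scale at 26.1°: h·k = 1.000 × 0.9922 = 0.9922.
Ratio = 1.550/0.9922 ≈ 1.56.

1.56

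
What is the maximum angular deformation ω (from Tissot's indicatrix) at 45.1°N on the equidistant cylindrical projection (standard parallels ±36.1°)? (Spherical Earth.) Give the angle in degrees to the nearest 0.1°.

In the equirectangular projection with standard parallel φ₀ = 36.1° (x = Rλ cos φ₀, y = Rφ), meridians are true-scale (h = 1) and the parallel scale is k = cos φ₀ / cos φ.
At 45.1°: h = 1.000, k = 1.145; principal scales a = 1.145, b = 1.000.
sin(ω/2) = (a − b)/(a + b) = 0.1447/2.145 = 0.06746, so ω = 2 arcsin(0.06746) ≈ 7.7°.

7.7°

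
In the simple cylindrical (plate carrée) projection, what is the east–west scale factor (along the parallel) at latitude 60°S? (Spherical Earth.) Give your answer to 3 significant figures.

For the equirectangular projection with φ₀ = 0 (plate carrée), h = 1 along meridians and k = sec φ along parallels.
k = 1/cos 60° = 1/0.5000 = 2.000.

2.00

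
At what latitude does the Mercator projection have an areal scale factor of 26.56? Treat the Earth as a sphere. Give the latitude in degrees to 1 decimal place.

Mercator areal scale is sec²φ.
sec²φ = 26.56  ⇒  cos²φ = 0.03765  ⇒  cos φ = 0.1940.
φ = arccos(0.1940) ≈ 78.8°.

78.8°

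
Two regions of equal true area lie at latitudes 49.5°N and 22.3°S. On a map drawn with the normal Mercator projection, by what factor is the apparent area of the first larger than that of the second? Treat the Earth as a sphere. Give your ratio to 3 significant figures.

2.03

Mercator areal scale is sec²φ.
At 49.5°: sec²(49.5°) = 1/0.6494² = 2.371.
At 22.3°: sec²(22.3°) = 1/0.9252² = 1.168.
Ratio = 2.371/1.168 = cos²(22.3°)/cos²(49.5°) ≈ 2.03.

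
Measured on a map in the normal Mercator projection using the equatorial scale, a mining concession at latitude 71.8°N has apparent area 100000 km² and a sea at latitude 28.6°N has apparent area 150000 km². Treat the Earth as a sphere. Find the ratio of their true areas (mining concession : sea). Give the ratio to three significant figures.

On Mercator the areal scale is sec²φ, so true area = apparent × cos²φ.
True area of mining concession: 100000 × cos²(71.8°) = 100000 × 0.09755 = 9755 km².
True area of sea: 150000 × cos²(28.6°) = 150000 × 0.7709 = 115600 km².
Ratio = 9755 / 115600 ≈ 0.0844.

0.0844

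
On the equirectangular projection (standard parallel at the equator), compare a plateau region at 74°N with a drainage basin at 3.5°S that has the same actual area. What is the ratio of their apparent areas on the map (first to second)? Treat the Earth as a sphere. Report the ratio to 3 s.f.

For the equirectangular projection with φ₀ = 0 (plate carrée), h = 1 along meridians and k = sec φ along parallels.
Areal scale at 74°: h·k = 1.000 × 3.628 = 3.628.
Areal scale at 3.5°: h·k = 1.000 × 1.002 = 1.002.
Ratio = 3.628/1.002 ≈ 3.62.

3.62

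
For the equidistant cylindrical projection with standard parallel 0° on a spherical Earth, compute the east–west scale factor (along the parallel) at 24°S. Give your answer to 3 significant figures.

In the plate carrée (x = Rλ, y = Rφ), meridians are true-scale (h = 1) and parallels are stretched by k = sec φ.
k = 1/cos 24° = 1/0.9135 = 1.095.

1.09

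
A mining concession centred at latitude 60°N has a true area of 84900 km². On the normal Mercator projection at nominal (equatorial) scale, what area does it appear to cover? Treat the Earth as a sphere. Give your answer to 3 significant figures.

Mercator is conformal, so the point scale is isotropic: h = k = sec φ = 1/cos φ.
Areal scale = k² = sec²φ = 1/cos²(60°) = 1/0.5000² = 4.000.
Apparent area = 84900 × 4.000 ≈ 340000 km².

340000 km²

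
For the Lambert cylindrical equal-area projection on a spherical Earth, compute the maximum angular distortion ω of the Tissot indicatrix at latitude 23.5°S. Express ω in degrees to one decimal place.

The Lambert cylindrical equal-area projection is the cylindrical equal-area projection with its standard parallel at the equator (φ₀ = 0). Cylindrical equal-area (φ₀ = 0°): h = cos φ / cos 0° along meridians, k = cos 0° / cos φ along parallels; h·k = 1.
At 23.5°: h = 0.9171, k = 1.090; principal scales a = 1.090, b = 0.9171.
sin(ω/2) = (a − b)/(a + b) = 0.1734/2.008 = 0.08637, so ω = 2 arcsin(0.08637) ≈ 9.9°.

9.9°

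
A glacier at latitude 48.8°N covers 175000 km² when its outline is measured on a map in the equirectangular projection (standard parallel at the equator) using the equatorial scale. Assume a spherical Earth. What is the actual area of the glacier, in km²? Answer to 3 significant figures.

115000 km²

In the plate carrée (x = Rλ, y = Rφ), meridians are true-scale (h = 1) and parallels are stretched by k = sec φ.
Areal scale = h·k = 1 × sec φ; at 48.8°, h = 1.000, k = 1.518, so h·k = 1.518.
True area = apparent / (areal scale) = 175000 / 1.518 ≈ 115000 km².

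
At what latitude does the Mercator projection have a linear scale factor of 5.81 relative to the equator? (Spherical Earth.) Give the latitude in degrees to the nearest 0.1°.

80.1°

Mercator scale is k = sec φ = 1/cos φ.
1/cos φ = 5.81  ⇒  cos φ = 0.1721  ⇒  φ = arccos(0.1721) ≈ 80.1°.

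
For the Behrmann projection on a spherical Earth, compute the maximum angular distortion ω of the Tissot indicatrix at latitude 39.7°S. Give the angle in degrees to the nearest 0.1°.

The Behrmann projection is cylindrical equal-area with φ₀ = 30°. A cylindrical equal-area projection with standard parallel φ₀ has meridian scale h = cos φ / cos φ₀ and parallel scale k = cos φ₀ / cos φ (so areas are preserved, h·k = 1).
At 39.7°: h = 0.8884, k = 1.126; principal scales a = 1.126, b = 0.8884.
sin(ω/2) = (a − b)/(a + b) = 0.2372/2.014 = 0.1178, so ω = 2 arcsin(0.1178) ≈ 13.5°.

13.5°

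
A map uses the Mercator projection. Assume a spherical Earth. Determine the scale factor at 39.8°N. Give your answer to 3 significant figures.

For Mercator, h = k = sec φ (a conformal cylindrical projection has a single point scale, 1/cos φ).
k = 1/cos 39.8° = 1/0.7683 = 1.302.

1.30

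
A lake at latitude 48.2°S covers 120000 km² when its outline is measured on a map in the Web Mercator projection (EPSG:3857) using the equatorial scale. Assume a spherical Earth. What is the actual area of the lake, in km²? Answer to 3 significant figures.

Mercator is conformal, so the point scale is isotropic: h = k = sec φ = 1/cos φ.
Areal scale = k² = sec²φ = 1/cos²(48.2°) = 1/0.6665² = 2.251.
True area = apparent / (areal scale) = 120000 / 2.251 ≈ 53300 km².

53300 km²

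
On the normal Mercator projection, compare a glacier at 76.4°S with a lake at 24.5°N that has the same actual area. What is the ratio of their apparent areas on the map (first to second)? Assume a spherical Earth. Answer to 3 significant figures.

15.0

Mercator areal scale is sec²φ.
At 76.4°: sec²(76.4°) = 1/0.2351² = 18.09.
At 24.5°: sec²(24.5°) = 1/0.9100² = 1.208.
Ratio = 18.09/1.208 = cos²(24.5°)/cos²(76.4°) ≈ 15.0.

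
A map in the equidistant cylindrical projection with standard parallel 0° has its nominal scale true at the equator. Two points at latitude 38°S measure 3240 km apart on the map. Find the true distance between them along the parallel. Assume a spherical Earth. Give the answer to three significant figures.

2550 km

Plate carrée maps x = Rλ, y = Rφ. The meridian scale is h = 1 and the parallel scale is k = 1/cos φ = sec φ.
Along the parallel at 38°, map distances are exaggerated by k = sec 38° = 1.269.
True distance = 3240 / 1.269 = 3240 × cos 38° ≈ 2550 km.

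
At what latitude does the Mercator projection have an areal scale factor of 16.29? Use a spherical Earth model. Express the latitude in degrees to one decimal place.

75.7°

Mercator areal scale is sec²φ.
sec²φ = 16.29  ⇒  cos²φ = 0.06139  ⇒  cos φ = 0.2478.
φ = arccos(0.2478) ≈ 75.7°.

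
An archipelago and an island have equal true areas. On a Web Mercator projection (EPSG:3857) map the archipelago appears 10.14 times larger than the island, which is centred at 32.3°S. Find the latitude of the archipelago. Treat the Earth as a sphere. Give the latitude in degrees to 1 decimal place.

For equal true areas on Mercator, apparent areas scale as sec²φ, so the ratio is cos²φ₂ / cos²φ₁.
cos²φ₂ / cos²φ₁ = 10.14  ⇒  cos φ₁ = cos 32.3° / √10.14 = 0.8453/3.184 = 0.2654.
φ₁ = arccos(0.2654) ≈ 74.6°.

74.6°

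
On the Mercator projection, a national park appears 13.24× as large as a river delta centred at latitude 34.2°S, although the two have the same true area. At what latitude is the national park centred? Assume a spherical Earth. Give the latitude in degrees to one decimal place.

On Mercator, (apparent₁)/(apparent₂) = sec²φ₁ / sec²φ₂ when true areas are equal.
cos²φ₂ / cos²φ₁ = 13.24  ⇒  cos φ₁ = cos 34.2° / √13.24 = 0.8271/3.639 = 0.2273.
φ₁ = arccos(0.2273) ≈ 76.9°.

76.9°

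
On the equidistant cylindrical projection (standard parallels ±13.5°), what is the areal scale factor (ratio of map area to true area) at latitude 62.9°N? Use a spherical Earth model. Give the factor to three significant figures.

2.13

In the equirectangular projection with standard parallel φ₀ = 13.5° (x = Rλ cos φ₀, y = Rφ), meridians are true-scale (h = 1) and the parallel scale is k = cos φ₀ / cos φ.
Areal scale = h·k = 1 × cos φ₀ / cos φ; at 62.9°, h = 1.000, k = 2.135, so h·k = 2.135.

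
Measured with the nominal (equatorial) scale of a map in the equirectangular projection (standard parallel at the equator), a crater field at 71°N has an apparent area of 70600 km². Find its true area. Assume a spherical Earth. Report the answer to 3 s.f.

23000 km²

Plate carrée maps x = Rλ, y = Rφ. The meridian scale is h = 1 and the parallel scale is k = 1/cos φ = sec φ.
Areal scale = h·k = 1 × sec φ; at 71°, h = 1.000, k = 3.072, so h·k = 3.072.
True area = apparent / (areal scale) = 70600 / 3.072 ≈ 23000 km².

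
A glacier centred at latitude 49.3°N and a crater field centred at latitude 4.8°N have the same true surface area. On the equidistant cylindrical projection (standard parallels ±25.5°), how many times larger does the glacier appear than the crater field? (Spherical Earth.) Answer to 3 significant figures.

In the equirectangular projection with standard parallel φ₀ = 25.5° (x = Rλ cos φ₀, y = Rφ), meridians are true-scale (h = 1) and the parallel scale is k = cos φ₀ / cos φ.
Areal scale at 49.3°: h·k = 1.000 × 1.384 = 1.384.
Areal scale at 4.8°: h·k = 1.000 × 0.9058 = 0.9058.
Ratio = 1.384/0.9058 ≈ 1.53.

1.53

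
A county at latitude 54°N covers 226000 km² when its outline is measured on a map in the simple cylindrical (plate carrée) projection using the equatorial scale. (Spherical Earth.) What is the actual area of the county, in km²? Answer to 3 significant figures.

Plate carrée maps x = Rλ, y = Rφ. The meridian scale is h = 1 and the parallel scale is k = 1/cos φ = sec φ.
Areal scale = h·k = 1 × sec φ; at 54°, h = 1.000, k = 1.701, so h·k = 1.701.
True area = apparent / (areal scale) = 226000 / 1.701 ≈ 133000 km².

133000 km²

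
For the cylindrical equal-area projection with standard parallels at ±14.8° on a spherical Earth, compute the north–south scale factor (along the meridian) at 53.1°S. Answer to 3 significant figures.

0.621

For cylindrical equal-area with standard parallel φ₀, h = cos φ / cos φ₀ and k = cos φ₀ / cos φ, so h·k = 1.
h = cos 53.1° / cos 14.8° = 0.6004/0.9668 = 0.6210.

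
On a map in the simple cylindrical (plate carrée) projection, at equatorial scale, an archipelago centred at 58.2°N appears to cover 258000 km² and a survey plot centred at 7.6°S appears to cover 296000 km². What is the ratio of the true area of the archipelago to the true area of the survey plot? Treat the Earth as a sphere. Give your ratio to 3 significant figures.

On the plate carrée, areal scale = h·k = 1 × sec φ, so true area = apparent × cos φ.
True area of archipelago: 258000 × cos(58.2°) = 258000 × 0.5270 = 136000 km².
True area of survey plot: 296000 × cos(7.6°) = 296000 × 0.9912 = 293400 km².
Ratio = 136000 / 293400 ≈ 0.463.

0.463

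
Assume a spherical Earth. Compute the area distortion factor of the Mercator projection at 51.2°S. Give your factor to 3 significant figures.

Mercator is conformal, so the point scale is isotropic: h = k = sec φ = 1/cos φ.
Areal scale = k² = sec²φ = 1/cos²(51.2°) = 1/0.6266² = 2.547.

2.55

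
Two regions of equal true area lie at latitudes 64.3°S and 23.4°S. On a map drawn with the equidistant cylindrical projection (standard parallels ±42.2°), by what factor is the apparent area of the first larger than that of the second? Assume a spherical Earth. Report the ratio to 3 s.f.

With standard parallel φ₀ = 42.2°, the equirectangular projection gives x = Rλ cos φ₀, y = Rφ, so h = 1 and k = cos 42.2° / cos φ.
Areal scale at 64.3°: h·k = 1.000 × 1.708 = 1.708.
Areal scale at 23.4°: h·k = 1.000 × 0.8072 = 0.8072.
Ratio = 1.708/0.8072 ≈ 2.12.

2.12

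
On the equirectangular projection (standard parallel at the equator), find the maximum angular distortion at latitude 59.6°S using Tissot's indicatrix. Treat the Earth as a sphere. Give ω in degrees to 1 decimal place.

38.3°

In the plate carrée (x = Rλ, y = Rφ), meridians are true-scale (h = 1) and parallels are stretched by k = sec φ.
At 59.6°: h = 1.000, k = 1.976; principal scales a = 1.976, b = 1.000.
sin(ω/2) = (a − b)/(a + b) = 0.9762/2.976 = 0.3280, so ω = 2 arcsin(0.3280) ≈ 38.3°.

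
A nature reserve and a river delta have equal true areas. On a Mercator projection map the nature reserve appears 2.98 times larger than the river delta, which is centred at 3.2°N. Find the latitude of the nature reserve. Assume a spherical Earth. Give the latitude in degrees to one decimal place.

54.7°

Mercator areal scale is sec²φ, so apparent-area ratio = sec²φ₁ / sec²φ₂ = cos²φ₂ / cos²φ₁.
cos²φ₂ / cos²φ₁ = 2.98  ⇒  cos φ₁ = cos 3.2° / √2.98 = 0.9984/1.726 = 0.5784.
φ₁ = arccos(0.5784) ≈ 54.7°.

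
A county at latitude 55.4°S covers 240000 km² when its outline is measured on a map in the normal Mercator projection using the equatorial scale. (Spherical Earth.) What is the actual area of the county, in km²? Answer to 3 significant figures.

77400 km²

Mercator is conformal, so the point scale is isotropic: h = k = sec φ = 1/cos φ.
Areal scale = k² = sec²φ = 1/cos²(55.4°) = 1/0.5678² = 3.101.
True area = apparent / (areal scale) = 240000 / 3.101 ≈ 77400 km².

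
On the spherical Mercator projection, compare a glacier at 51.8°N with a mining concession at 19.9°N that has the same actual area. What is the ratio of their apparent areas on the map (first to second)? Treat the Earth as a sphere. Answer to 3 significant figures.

2.31

Mercator is conformal with k = sec φ, so areal scale = k² = sec²φ.
At 51.8°: sec²(51.8°) = 1/0.6184² = 2.615.
At 19.9°: sec²(19.9°) = 1/0.9403² = 1.131.
Ratio = 2.615/1.131 = cos²(19.9°)/cos²(51.8°) ≈ 2.31.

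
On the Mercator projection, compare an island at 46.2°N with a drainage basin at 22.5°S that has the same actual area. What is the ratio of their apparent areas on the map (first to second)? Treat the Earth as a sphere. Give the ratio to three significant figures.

Mercator areal scale is sec²φ.
At 46.2°: sec²(46.2°) = 1/0.6921² = 2.087.
At 22.5°: sec²(22.5°) = 1/0.9239² = 1.172.
Ratio = 2.087/1.172 = cos²(22.5°)/cos²(46.2°) ≈ 1.78.

1.78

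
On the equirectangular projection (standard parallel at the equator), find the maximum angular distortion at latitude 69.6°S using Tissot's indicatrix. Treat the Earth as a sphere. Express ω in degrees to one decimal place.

Plate carrée maps x = Rλ, y = Rφ. The meridian scale is h = 1 and the parallel scale is k = 1/cos φ = sec φ.
At 69.6°: h = 1.000, k = 2.869; principal scales a = 2.869, b = 1.000.
sin(ω/2) = (a − b)/(a + b) = 1.869/3.869 = 0.4831, so ω = 2 arcsin(0.4831) ≈ 57.8°.

57.8°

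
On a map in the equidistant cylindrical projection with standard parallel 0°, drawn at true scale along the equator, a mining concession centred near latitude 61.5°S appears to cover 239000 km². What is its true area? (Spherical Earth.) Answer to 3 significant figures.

In the plate carrée (x = Rλ, y = Rφ), meridians are true-scale (h = 1) and parallels are stretched by k = sec φ.
Areal scale = h·k = 1 × sec φ; at 61.5°, h = 1.000, k = 2.096, so h·k = 2.096.
True area = apparent / (areal scale) = 239000 / 2.096 ≈ 114000 km².

114000 km²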